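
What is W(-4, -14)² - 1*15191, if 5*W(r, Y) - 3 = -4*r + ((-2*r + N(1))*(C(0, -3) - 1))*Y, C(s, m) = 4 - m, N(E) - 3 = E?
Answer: 598346/25 ≈ 23934.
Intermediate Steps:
N(E) = 3 + E
W(r, Y) = ⅗ - 4*r/5 + Y*(24 - 12*r)/5 (W(r, Y) = ⅗ + (-4*r + ((-2*r + (3 + 1))*((4 - 1*(-3)) - 1))*Y)/5 = ⅗ + (-4*r + ((-2*r + 4)*((4 + 3) - 1))*Y)/5 = ⅗ + (-4*r + ((4 - 2*r)*(7 - 1))*Y)/5 = ⅗ + (-4*r + ((4 - 2*r)*6)*Y)/5 = ⅗ + (-4*r + (24 - 12*r)*Y)/5 = ⅗ + (-4*r + Y*(24 - 12*r))/5 = ⅗ + (-4*r/5 + Y*(24 - 12*r)/5) = ⅗ - 4*r/5 + Y*(24 - 12*r)/5)
W(-4, -14)² - 1*15191 = (⅗ - ⅘*(-4) + (24/5)*(-14) - 12/5*(-14)*(-4))² - 1*15191 = (⅗ + 16/5 - 336/5 - 672/5)² - 15191 = (-989/5)² - 15191 = 978121/25 - 15191 = 598346/25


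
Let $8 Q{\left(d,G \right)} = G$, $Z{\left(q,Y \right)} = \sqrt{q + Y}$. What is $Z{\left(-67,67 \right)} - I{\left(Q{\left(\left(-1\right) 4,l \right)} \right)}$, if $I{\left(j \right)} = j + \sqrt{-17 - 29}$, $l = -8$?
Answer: $1 - i \sqrt{46} \approx 1.0 - 6.7823 i$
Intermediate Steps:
$Z{\left(q,Y \right)} = \sqrt{Y + q}$
$Q{\left(d,G \right)} = \frac{G}{8}$
$I{\left(j \right)} = j + i \sqrt{46}$ ($I{\left(j \right)} = j + \sqrt{-46} = j + i \sqrt{46}$)
$Z{\left(-67,67 \right)} - I{\left(Q{\left(\left(-1\right) 4,l \right)} \right)} = \sqrt{67 - 67} - \left(\frac{1}{8} \left(-8\right) + i \sqrt{46}\right) = \sqrt{0} - \left(-1 + i \sqrt{46}\right) = 0 + \left(1 - i \sqrt{46}\right) = 1 - i \sqrt{46}$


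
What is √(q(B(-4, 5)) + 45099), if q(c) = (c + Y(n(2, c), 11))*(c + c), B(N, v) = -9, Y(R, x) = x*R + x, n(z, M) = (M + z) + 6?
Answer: 3*√5029 ≈ 212.75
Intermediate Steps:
n(z, M) = 6 + M + z
Y(R, x) = x + R*x (Y(R, x) = R*x + x = x + R*x)
q(c) = 2*c*(99 + 12*c) (q(c) = (c + 11*(1 + (6 + c + 2)))*(c + c) = (c + 11*(1 + (8 + c)))*(2*c) = (c + 11*(9 + c))*(2*c) = (c + (99 + 11*c))*(2*c) = (99 + 12*c)*(2*c) = 2*c*(99 + 12*c))
√(q(B(-4, 5)) + 45099) = √(6*(-9)*(33 + 4*(-9)) + 45099) = √(6*(-9)*(33 - 36) + 45099) = √(6*(-9)*(-3) + 45099) = √(162 + 45099) = √45261 = 3*√5029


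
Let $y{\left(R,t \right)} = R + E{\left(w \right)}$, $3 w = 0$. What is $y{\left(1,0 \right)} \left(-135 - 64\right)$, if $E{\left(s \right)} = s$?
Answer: $-199$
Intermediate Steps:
$w = 0$ ($w = \frac{1}{3} \cdot 0 = 0$)
$y{\left(R,t \right)} = R$ ($y{\left(R,t \right)} = R + 0 = R$)
$y{\left(1,0 \right)} \left(-135 - 64\right) = 1 \left(-135 - 64\right) = 1 \left(-199\right) = -199$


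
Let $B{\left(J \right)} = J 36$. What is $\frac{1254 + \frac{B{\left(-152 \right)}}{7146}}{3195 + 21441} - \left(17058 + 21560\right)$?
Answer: $- \frac{188851271261}{4890246} \approx -38618.0$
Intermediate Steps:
$B{\left(J \right)} = 36 J$
$\frac{1254 + \frac{B{\left(-152 \right)}}{7146}}{3195 + 21441} - \left(17058 + 21560\right) = \frac{1254 + \frac{36 \left(-152\right)}{7146}}{3195 + 21441} - \left(17058 + 21560\right) = \frac{1254 - \frac{304}{397}}{24636} - 38618 = \left(1254 - \frac{304}{397}\right) \frac{1}{24636} - 38618 = \frac{497534}{397} \cdot \frac{1}{24636} - 38618 = \frac{248767}{4890246} - 38618 = - \frac{188851271261}{4890246}$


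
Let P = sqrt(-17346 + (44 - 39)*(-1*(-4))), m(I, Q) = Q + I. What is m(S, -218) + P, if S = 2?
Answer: -216 + I*sqrt(17326) ≈ -216.0 + 131.63*I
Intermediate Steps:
m(I, Q) = I + Q
P = I*sqrt(17326) (P = sqrt(-17346 + 5*4) = sqrt(-17346 + 20) = sqrt(-17326) = I*sqrt(17326) ≈ 131.63*I)
m(S, -218) + P = (2 - 218) + I*sqrt(17326) = -216 + I*sqrt(17326)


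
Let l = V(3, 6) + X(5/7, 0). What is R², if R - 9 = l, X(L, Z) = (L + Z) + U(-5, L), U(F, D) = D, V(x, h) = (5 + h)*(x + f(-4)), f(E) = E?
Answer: 16/49 ≈ 0.32653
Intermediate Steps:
V(x, h) = (-4 + x)*(5 + h) (V(x, h) = (5 + h)*(x - 4) = (5 + h)*(-4 + x) = (-4 + x)*(5 + h))
X(L, Z) = Z + 2*L (X(L, Z) = (L + Z) + L = Z + 2*L)
l = -67/7 (l = (-20 - 4*6 + 5*3 + 6*3) + (0 + 2*(5/7)) = (-20 - 24 + 15 + 18) + (0 + 2*(5*(⅐))) = -11 + (0 + 2*(5/7)) = -11 + (0 + 10/7) = -11 + 10/7 = -67/7 ≈ -9.5714)
R = -4/7 (R = 9 - 67/7 = -4/7 ≈ -0.57143)
R² = (-4/7)² = 16/49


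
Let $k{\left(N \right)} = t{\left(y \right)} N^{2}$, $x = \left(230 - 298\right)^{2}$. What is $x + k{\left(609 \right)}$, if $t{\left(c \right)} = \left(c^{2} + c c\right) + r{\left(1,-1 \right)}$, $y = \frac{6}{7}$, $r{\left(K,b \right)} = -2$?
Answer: $-192170$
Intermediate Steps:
$y = \frac{6}{7}$ ($y = 6 \cdot \frac{1}{7} = \frac{6}{7} \approx 0.85714$)
$x = 4624$ ($x = \left(-68\right)^{2} = 4624$)
$t{\left(c \right)} = -2 + 2 c^{2}$ ($t{\left(c \right)} = \left(c^{2} + c c\right) - 2 = \left(c^{2} + c^{2}\right) - 2 = 2 c^{2} - 2 = -2 + 2 c^{2}$)
$k{\left(N \right)} = - \frac{26 N^{2}}{49}$ ($k{\left(N \right)} = \left(-2 + 2 \left(\frac{6}{7}\right)^{2}\right) N^{2} = \left(-2 + 2 \cdot \frac{36}{49}\right) N^{2} = \left(-2 + \frac{72}{49}\right) N^{2} = - \frac{26 N^{2}}{49}$)
$x + k{\left(609 \right)} = 4624 - \frac{26 \cdot 609^{2}}{49} = 4624 - 196794 = -192170$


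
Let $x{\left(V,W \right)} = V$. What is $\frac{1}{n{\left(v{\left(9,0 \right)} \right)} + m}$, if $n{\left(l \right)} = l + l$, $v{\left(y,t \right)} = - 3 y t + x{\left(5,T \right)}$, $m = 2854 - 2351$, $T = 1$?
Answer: $\frac{1}{513} \approx 0.0019493$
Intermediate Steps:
$m = 503$
$v{\left(y,t \right)} = 5 - 3 t y$ ($v{\left(y,t \right)} = - 3 y t + 5 = - 3 t y + 5 = 5 - 3 t y$)
$n{\left(l \right)} = 2 l$
$\frac{1}{n{\left(v{\left(9,0 \right)} \right)} + m} = \frac{1}{2 \left(5 - 0 \cdot 9\right) + 503} = \frac{1}{2 \left(5 + 0\right) + 503} = \frac{1}{2 \cdot 5 + 503} = \frac{1}{10 + 503} = \frac{1}{513}$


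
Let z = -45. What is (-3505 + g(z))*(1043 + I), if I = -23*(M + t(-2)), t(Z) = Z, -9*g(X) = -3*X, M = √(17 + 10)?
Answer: -3833280 + 242880*√3 ≈ -3.4126e+6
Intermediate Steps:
M = 3*√3 (M = √27 = 3*√3 ≈ 5.1962)
g(X) = X/3 (g(X) = -(-1)*X/3 = X/3)
I = 46 - 69*√3 (I = -23*(3*√3 - 2) = -23*(-2 + 3*√3) = 46 - 69*√3 ≈ -73.511)
(-3505 + g(z))*(1043 + I) = (-3505 + (⅓)*(-45))*(1043 + (46 - 69*√3)) = (-3505 - 15)*(1089 - 69*√3) = -3520*(1089 - 69*√3) = -3833280 + 242880*√3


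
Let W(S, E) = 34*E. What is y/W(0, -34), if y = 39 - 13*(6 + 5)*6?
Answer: 819/1156 ≈ 0.70848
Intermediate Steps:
y = -819 (y = 39 - 143*6 = 39 - 13*66 = 39 - 858 = -819)
y/W(0, -34) = -819/(34*(-34)) = -819/(-1156) = -819*(-1/1156) = 819/1156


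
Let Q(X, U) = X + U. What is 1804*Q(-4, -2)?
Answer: -10824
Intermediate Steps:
Q(X, U) = U + X
1804*Q(-4, -2) = 1804*(-2 - 4) = 1804*(-6) = -10824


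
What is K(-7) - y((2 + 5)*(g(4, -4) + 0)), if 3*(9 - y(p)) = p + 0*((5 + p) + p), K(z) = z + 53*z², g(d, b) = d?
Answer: 7771/3 ≈ 2590.3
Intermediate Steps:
y(p) = 9 - p/3 (y(p) = 9 - (p + 0*((5 + p) + p))/3 = 9 - (p + 0*(5 + 2*p))/3 = 9 - (p + 0)/3 = 9 - p/3)
K(-7) - y((2 + 5)*(g(4, -4) + 0)) = -7*(1 + 53*(-7)) - (9 - (2 + 5)*(4 + 0)/3) = -7*(1 - 371) - (9 - 7*4/3) = -7*(-370) - (9 - ⅓*28) = 2590 - (9 - 28/3) = 2590 - 1*(-⅓) = 2590 + ⅓ = 7771/3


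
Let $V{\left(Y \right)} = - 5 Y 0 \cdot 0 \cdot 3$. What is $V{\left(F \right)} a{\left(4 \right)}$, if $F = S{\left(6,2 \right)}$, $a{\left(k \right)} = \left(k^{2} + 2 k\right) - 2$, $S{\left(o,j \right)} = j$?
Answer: $0$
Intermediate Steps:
$a{\left(k \right)} = -2 + k^{2} + 2 k$
$F = 2$
$V{\left(Y \right)} = 0$ ($V{\left(Y \right)} = - 5 Y 0 \cdot 3 = - 5 Y 0 = 0$)
$V{\left(F \right)} a{\left(4 \right)} = 0 \left(-2 + 4^{2} + 2 \cdot 4\right) = 0 \left(-2 + 16 + 8\right) = 0 \cdot 22 = 0$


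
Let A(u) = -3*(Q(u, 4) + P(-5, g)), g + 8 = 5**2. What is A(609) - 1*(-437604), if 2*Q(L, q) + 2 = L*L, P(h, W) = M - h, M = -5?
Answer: -237429/2 ≈ -1.1871e+5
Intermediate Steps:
g = 17 (g = -8 + 5**2 = -8 + 25 = 17)
P(h, W) = -5 - h
Q(L, q) = -1 + L**2/2 (Q(L, q) = -1 + (L*L)/2 = -1 + L**2/2)
A(u) = 3 - 3*u**2/2 (A(u) = -3*((-1 + u**2/2) + (-5 - 1*(-5))) = -3*((-1 + u**2/2) + (-5 + 5)) = -3*((-1 + u**2/2) + 0) = -3*(-1 + u**2/2) = 3 - 3*u**2/2)
A(609) - 1*(-437604) = (3 - 3/2*609**2) - 1*(-437604) = (3 - 3/2*370881) + 437604 = (3 - 1112643/2) + 437604 = -1112637/2 + 437604 = -237429/2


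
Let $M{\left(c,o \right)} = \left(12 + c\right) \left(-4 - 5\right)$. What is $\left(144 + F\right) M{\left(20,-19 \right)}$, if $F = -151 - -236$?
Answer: $-65952$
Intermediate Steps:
$M{\left(c,o \right)} = -108 - 9 c$ ($M{\left(c,o \right)} = \left(12 + c\right) \left(-9\right) = -108 - 9 c$)
$F = 85$ ($F = -151 + 236 = 85$)
$\left(144 + F\right) M{\left(20,-19 \right)} = \left(144 + 85\right) \left(-108 - 180\right) = 229 \left(-108 - 180\right) = 229 \left(-288\right) = -65952$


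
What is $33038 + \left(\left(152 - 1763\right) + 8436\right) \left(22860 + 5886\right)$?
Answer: $196224488$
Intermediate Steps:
$33038 + \left(\left(152 - 1763\right) + 8436\right) \left(22860 + 5886\right) = 33038 + \left(-1611 + 8436\right) 28746 = 33038 + 6825 \cdot 28746 = 33038 + 196191450 = 196224488$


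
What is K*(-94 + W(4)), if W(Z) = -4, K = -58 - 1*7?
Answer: 6370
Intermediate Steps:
K = -65 (K = -58 - 7 = -65)
K*(-94 + W(4)) = -65*(-94 - 4) = -65*(-98) = 6370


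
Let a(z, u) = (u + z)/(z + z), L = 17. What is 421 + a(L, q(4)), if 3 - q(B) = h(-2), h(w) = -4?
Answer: 7169/17 ≈ 421.71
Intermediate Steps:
q(B) = 7 (q(B) = 3 - 1*(-4) = 3 + 4 = 7)
a(z, u) = (u + z)/(2*z) (a(z, u) = (u + z)/((2*z)) = (u + z)*(1/(2*z)) = (u + z)/(2*z))
421 + a(L, q(4)) = 421 + (½)*(7 + 17)/17 = 421 + (½)*(1/17)*24 = 421 + 12/17 = 7169/17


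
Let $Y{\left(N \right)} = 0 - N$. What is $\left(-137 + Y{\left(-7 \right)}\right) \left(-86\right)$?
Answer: $11180$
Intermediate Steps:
$Y{\left(N \right)} = - N$
$\left(-137 + Y{\left(-7 \right)}\right) \left(-86\right) = \left(-137 - -7\right) \left(-86\right) = \left(-137 + 7\right) \left(-86\right) = \left(-130\right) \left(-86\right) = 11180$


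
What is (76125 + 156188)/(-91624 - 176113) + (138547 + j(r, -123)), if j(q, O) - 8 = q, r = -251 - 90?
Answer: 37004769405/267737 ≈ 1.3821e+5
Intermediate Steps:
r = -341
j(q, O) = 8 + q
(76125 + 156188)/(-91624 - 176113) + (138547 + j(r, -123)) = (76125 + 156188)/(-91624 - 176113) + (138547 + (8 - 341)) = 232313/(-267737) + (138547 - 333) = 232313*(-1/267737) + 138214 = -232313/267737 + 138214 = 37004769405/267737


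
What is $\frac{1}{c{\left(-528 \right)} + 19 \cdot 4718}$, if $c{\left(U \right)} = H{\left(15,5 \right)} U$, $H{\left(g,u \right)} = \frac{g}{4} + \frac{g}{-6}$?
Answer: $\frac{1}{88982} \approx 1.1238 \cdot 10^{-5}$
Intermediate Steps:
$H{\left(g,u \right)} = \frac{g}{12}$ ($H{\left(g,u \right)} = g \frac{1}{4} + g \left(- \frac{1}{6}\right) = \frac{g}{4} - \frac{g}{6} = \frac{g}{12}$)
$c{\left(U \right)} = \frac{5 U}{4}$ ($c{\left(U \right)} = \frac{1}{12} \cdot 15 U = \frac{5 U}{4}$)
$\frac{1}{c{\left(-528 \right)} + 19 \cdot 4718} = \frac{1}{\frac{5}{4} \left(-528\right) + 19 \cdot 4718} = \frac{1}{-660 + 89642} = \frac{1}{88982}$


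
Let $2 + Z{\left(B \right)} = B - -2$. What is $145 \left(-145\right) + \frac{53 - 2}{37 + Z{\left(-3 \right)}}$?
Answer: $- \frac{42047}{2} \approx -21024.0$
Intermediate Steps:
$Z{\left(B \right)} = B$ ($Z{\left(B \right)} = -2 + \left(B - -2\right) = -2 + \left(B + 2\right) = -2 + \left(2 + B\right) = B$)
$145 \left(-145\right) + \frac{53 - 2}{37 + Z{\left(-3 \right)}} = 145 \left(-145\right) + \frac{53 - 2}{37 - 3} = -21025 + \frac{51}{34} = -21025 + 51 \cdot \frac{1}{34} = -21025 + \frac{3}{2} = - \frac{42047}{2}$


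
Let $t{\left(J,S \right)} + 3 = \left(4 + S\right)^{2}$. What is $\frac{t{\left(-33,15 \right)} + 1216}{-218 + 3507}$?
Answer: $\frac{1574}{3289} \approx 0.47856$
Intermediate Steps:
$t{\left(J,S \right)} = -3 + \left(4 + S\right)^{2}$
$\frac{t{\left(-33,15 \right)} + 1216}{-218 + 3507} = \frac{\left(-3 + \left(4 + 15\right)^{2}\right) + 1216}{-218 + 3507} = \frac{\left(-3 + 19^{2}\right) + 1216}{3289} = \left(\left(-3 + 361\right) + 1216\right) \frac{1}{3289} = \left(358 + 1216\right) \frac{1}{3289} = 1574 \cdot \frac{1}{3289} = \frac{1574}{3289}$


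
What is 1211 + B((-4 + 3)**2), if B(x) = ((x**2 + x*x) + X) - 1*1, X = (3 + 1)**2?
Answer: 1228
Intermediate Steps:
X = 16 (X = 4**2 = 16)
B(x) = 15 + 2*x**2 (B(x) = ((x**2 + x*x) + 16) - 1*1 = ((x**2 + x**2) + 16) - 1 = (2*x**2 + 16) - 1 = (16 + 2*x**2) - 1 = 15 + 2*x**2)
1211 + B((-4 + 3)**2) = 1211 + (15 + 2*((-4 + 3)**2)**2) = 1211 + (15 + 2*((-1)**2)**2) = 1211 + (15 + 2*1**2) = 1211 + (15 + 2*1) = 1211 + (15 + 2) = 1211 + 17 = 1228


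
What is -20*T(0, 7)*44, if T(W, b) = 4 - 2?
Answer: -1760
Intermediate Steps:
T(W, b) = 2
-20*T(0, 7)*44 = -20*2*44 = -40*44 = -1760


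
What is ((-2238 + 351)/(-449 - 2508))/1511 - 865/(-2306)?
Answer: 3869194777/10303270262 ≈ 0.37553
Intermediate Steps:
((-2238 + 351)/(-449 - 2508))/1511 - 865/(-2306) = -1887/(-2957)*(1/1511) - 865*(-1/2306) = -1887*(-1/2957)*(1/1511) + 865/2306 = (1887/2957)*(1/1511) + 865/2306 = 1887/4468027 + 865/2306 = 3869194777/10303270262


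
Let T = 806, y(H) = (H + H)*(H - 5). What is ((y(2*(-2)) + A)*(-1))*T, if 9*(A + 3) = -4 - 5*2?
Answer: -489242/9 ≈ -54360.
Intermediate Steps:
A = -41/9 (A = -3 + (-4 - 5*2)/9 = -3 + (-4 - 10)/9 = -3 + (1/9)*(-14) = -3 - 14/9 = -41/9 ≈ -4.5556)
y(H) = 2*H*(-5 + H) (y(H) = (2*H)*(-5 + H) = 2*H*(-5 + H))
((y(2*(-2)) + A)*(-1))*T = ((2*(2*(-2))*(-5 + 2*(-2)) - 41/9)*(-1))*806 = ((2*(-4)*(-5 - 4) - 41/9)*(-1))*806 = ((2*(-4)*(-9) - 41/9)*(-1))*806 = ((72 - 41/9)*(-1))*806 = ((607/9)*(-1))*806 = -607/9*806 = -489242/9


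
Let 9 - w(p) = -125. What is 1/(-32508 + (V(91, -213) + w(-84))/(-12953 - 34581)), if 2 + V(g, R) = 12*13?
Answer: -23767/772617780 ≈ -3.0762e-5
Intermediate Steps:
V(g, R) = 154 (V(g, R) = -2 + 12*13 = -2 + 156 = 154)
w(p) = 134 (w(p) = 9 - 1*(-125) = 9 + 125 = 134)
1/(-32508 + (V(91, -213) + w(-84))/(-12953 - 34581)) = 1/(-32508 + (154 + 134)/(-12953 - 34581)) = 1/(-32508 + 288/(-47534)) = 1/(-32508 + 288*(-1/47534)) = 1/(-32508 - 144/23767) = 1/(-772617780/23767) = -23767/772617780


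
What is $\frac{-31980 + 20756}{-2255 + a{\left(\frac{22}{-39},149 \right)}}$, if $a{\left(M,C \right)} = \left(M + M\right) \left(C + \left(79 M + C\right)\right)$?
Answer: $\frac{17071704}{3864751} \approx 4.4173$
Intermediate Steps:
$a{\left(M,C \right)} = 2 M \left(2 C + 79 M\right)$ ($a{\left(M,C \right)} = 2 M \left(C + \left(C + 79 M\right)\right) = 2 M \left(2 C + 79 M\right)$)
$\frac{-31980 + 20756}{-2255 + a{\left(\frac{22}{-39},149 \right)}} = \frac{-31980 + 20756}{-2255 + 2 \frac{22}{-39} \left(2 \cdot 149 + 79 \frac{22}{-39}\right)} = - \frac{11224}{-2255 + 2 \cdot 22 \left(- \frac{1}{39}\right) \left(298 + 79 \cdot 22 \left(- \frac{1}{39}\right)\right)} = - \frac{11224}{-2255 + 2 \left(- \frac{22}{39}\right) \left(298 + 79 \left(- \frac{22}{39}\right)\right)} = - \frac{11224}{-2255 + 2 \left(- \frac{22}{39}\right) \left(298 - \frac{1738}{39}\right)} = - \frac{11224}{-2255 + 2 \left(- \frac{22}{39}\right) \frac{9884}{39}} = - \frac{11224}{-2255 - \frac{434896}{1521}} = - \frac{11224}{- \frac{3864751}{1521}} = \left(-11224\right) \left(- \frac{1521}{3864751}\right) = \frac{17071704}{3864751}$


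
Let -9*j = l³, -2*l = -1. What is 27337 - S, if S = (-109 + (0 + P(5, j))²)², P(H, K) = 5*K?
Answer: 415390570511/26873856 ≈ 15457.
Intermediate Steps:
l = ½ (l = -½*(-1) = ½ ≈ 0.50000)
j = -1/72 (j = -(½)³/9 = -⅑*⅛ = -1/72 ≈ -0.013889)
S = 319260030961/26873856 (S = (-109 + (0 + 5*(-1/72))²)² = (-109 + (0 - 5/72)²)² = (-109 + (-5/72)²)² = (-109 + 25/5184)² = (-565031/5184)² = 319260030961/26873856 ≈ 11880.)
27337 - S = 27337 - 1*319260030961/26873856 = 27337 - 319260030961/26873856 = 415390570511/26873856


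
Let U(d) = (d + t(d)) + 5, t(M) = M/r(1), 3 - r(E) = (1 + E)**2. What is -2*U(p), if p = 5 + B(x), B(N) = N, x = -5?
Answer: -10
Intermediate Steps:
r(E) = 3 - (1 + E)**2
p = 0 (p = 5 - 5 = 0)
t(M) = -M (t(M) = M/(3 - (1 + 1)**2) = M/(3 - 1*2**2) = M/(3 - 1*4) = M/(3 - 4) = M/(-1) = M*(-1) = -M)
U(d) = 5 (U(d) = (d - d) + 5 = 0 + 5 = 5)
-2*U(p) = -2*5 = -10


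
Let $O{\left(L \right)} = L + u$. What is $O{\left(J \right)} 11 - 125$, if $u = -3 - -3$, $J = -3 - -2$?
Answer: $-136$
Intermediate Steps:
$J = -1$ ($J = -3 + 2 = -1$)
$u = 0$ ($u = -3 + 3 = 0$)
$O{\left(L \right)} = L$ ($O{\left(L \right)} = L + 0 = L$)
$O{\left(J \right)} 11 - 125 = \left(-1\right) 11 - 125 = -11 - 125 = -136$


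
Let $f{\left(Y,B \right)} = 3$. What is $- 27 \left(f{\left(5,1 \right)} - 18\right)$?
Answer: $405$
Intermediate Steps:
$- 27 \left(f{\left(5,1 \right)} - 18\right) = - 27 \left(3 - 18\right) = \left(-27\right) \left(-15\right) = 405$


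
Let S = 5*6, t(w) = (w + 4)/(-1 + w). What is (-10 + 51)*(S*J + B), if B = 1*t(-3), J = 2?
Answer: 9799/4 ≈ 2449.8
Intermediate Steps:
t(w) = (4 + w)/(-1 + w)
B = -¼ (B = 1*((4 - 3)/(-1 - 3)) = 1*(1/(-4)) = 1*(-¼*1) = 1*(-¼) = -¼ ≈ -0.25000)
S = 30
(-10 + 51)*(S*J + B) = (-10 + 51)*(30*2 - ¼) = 41*(60 - ¼) = 41*(239/4) = 9799/4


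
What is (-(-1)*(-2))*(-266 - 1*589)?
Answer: 1710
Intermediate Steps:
(-(-1)*(-2))*(-266 - 1*589) = (-1*2)*(-266 - 589) = -2*(-855) = 1710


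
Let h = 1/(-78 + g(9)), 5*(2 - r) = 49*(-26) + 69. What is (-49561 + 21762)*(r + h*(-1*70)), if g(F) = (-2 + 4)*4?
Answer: -6782956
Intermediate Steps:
r = 243 (r = 2 - (49*(-26) + 69)/5 = 2 - (-1274 + 69)/5 = 2 - 1/5*(-1205) = 2 + 241 = 243)
g(F) = 8 (g(F) = 2*4 = 8)
h = -1/70 (h = 1/(-78 + 8) = 1/(-70) = -1/70 ≈ -0.014286)
(-49561 + 21762)*(r + h*(-1*70)) = (-49561 + 21762)*(243 - (-1)*70/70) = -27799*(243 - 1/70*(-70)) = -27799*(243 + 1) = -27799*244 = -6782956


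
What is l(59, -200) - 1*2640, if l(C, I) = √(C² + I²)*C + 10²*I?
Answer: -22640 + 59*√43481 ≈ -10337.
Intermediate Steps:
l(C, I) = 100*I + C*√(C² + I²) (l(C, I) = C*√(C² + I²) + 100*I = 100*I + C*√(C² + I²))
l(59, -200) - 1*2640 = (100*(-200) + 59*√(59² + (-200)²)) - 1*2640 = (-20000 + 59*√(3481 + 40000)) - 2640 = (-20000 + 59*√43481) - 2640 = -22640 + 59*√43481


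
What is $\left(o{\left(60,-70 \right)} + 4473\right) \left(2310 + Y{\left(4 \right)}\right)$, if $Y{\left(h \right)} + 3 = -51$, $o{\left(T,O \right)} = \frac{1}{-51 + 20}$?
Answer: $\frac{312821472}{31} \approx 1.0091 \cdot 10^{7}$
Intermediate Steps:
$o{\left(T,O \right)} = - \frac{1}{31}$ ($o{\left(T,O \right)} = \frac{1}{-31} = - \frac{1}{31}$)
$Y{\left(h \right)} = -54$ ($Y{\left(h \right)} = -3 - 51 = -54$)
$\left(o{\left(60,-70 \right)} + 4473\right) \left(2310 + Y{\left(4 \right)}\right) = \left(- \frac{1}{31} + 4473\right) \left(2310 - 54\right) = \frac{138662}{31} \cdot 2256 = \frac{312821472}{31}$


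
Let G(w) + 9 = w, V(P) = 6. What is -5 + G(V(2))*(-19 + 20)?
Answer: -8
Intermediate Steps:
G(w) = -9 + w
-5 + G(V(2))*(-19 + 20) = -5 + (-9 + 6)*(-19 + 20) = -5 - 3*1 = -5 - 3 = -8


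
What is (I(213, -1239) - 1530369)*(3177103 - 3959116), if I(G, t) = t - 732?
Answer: 1198309800420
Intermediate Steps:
I(G, t) = -732 + t
(I(213, -1239) - 1530369)*(3177103 - 3959116) = ((-732 - 1239) - 1530369)*(3177103 - 3959116) = (-1971 - 1530369)*(-782013) = -1532340*(-782013) = 1198309800420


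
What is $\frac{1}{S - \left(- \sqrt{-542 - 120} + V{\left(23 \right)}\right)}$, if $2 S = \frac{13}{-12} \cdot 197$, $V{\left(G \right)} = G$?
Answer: $- \frac{74712}{10072081} - \frac{576 i \sqrt{662}}{10072081} \approx -0.0074177 - 0.0014714 i$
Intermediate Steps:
$S = - \frac{2561}{24}$ ($S = \frac{\frac{13}{-12} \cdot 197}{2} = \frac{13 \left(- \frac{1}{12}\right) 197}{2} = \frac{\left(- \frac{13}{12}\right) 197}{2} = \frac{1}{2} \left(- \frac{2561}{12}\right) = - \frac{2561}{24} \approx -106.71$)
$\frac{1}{S - \left(- \sqrt{-542 - 120} + V{\left(23 \right)}\right)} = \frac{1}{- \frac{2561}{24} + \left(\sqrt{-542 - 120} - 23\right)} = \frac{1}{- \frac{2561}{24} - \left(23 - \sqrt{-662}\right)} = \frac{1}{- \frac{2561}{24} - \left(23 - i \sqrt{662}\right)} = \frac{1}{- \frac{3113}{24} + i \sqrt{662}}$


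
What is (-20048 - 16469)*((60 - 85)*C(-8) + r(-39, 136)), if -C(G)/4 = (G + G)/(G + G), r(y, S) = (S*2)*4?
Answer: -43382196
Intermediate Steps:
r(y, S) = 8*S (r(y, S) = (2*S)*4 = 8*S)
C(G) = -4 (C(G) = -4*(G + G)/(G + G) = -4*2*G/(2*G) = -4*2*G*1/(2*G) = -4*1 = -4)
(-20048 - 16469)*((60 - 85)*C(-8) + r(-39, 136)) = (-20048 - 16469)*((60 - 85)*(-4) + 8*136) = -36517*(-25*(-4) + 1088) = -36517*(100 + 1088) = -36517*1188 = -43382196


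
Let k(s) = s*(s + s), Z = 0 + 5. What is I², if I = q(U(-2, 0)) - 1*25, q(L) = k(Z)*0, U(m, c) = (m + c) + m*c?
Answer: 625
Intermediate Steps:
Z = 5
k(s) = 2*s² (k(s) = s*(2*s) = 2*s²)
U(m, c) = c + m + c*m (U(m, c) = (c + m) + c*m = c + m + c*m)
q(L) = 0 (q(L) = (2*5²)*0 = (2*25)*0 = 50*0 = 0)
I = -25 (I = 0 - 1*25 = 0 - 25 = -25)
I² = (-25)² = 625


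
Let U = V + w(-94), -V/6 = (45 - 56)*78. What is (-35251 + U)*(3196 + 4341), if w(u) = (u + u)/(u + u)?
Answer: -226878774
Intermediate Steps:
w(u) = 1 (w(u) = (2*u)/((2*u)) = (2*u)*(1/(2*u)) = 1)
V = 5148 (V = -6*(45 - 56)*78 = -(-66)*78 = -6*(-858) = 5148)
U = 5149 (U = 5148 + 1 = 5149)
(-35251 + U)*(3196 + 4341) = (-35251 + 5149)*(3196 + 4341) = -30102*7537 = -226878774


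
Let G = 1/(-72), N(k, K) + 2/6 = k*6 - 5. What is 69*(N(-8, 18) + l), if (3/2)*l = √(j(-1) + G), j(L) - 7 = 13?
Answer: -3680 + 23*√2878/6 ≈ -3474.4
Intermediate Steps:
N(k, K) = -16/3 + 6*k (N(k, K) = -⅓ + (k*6 - 5) = -⅓ + (6*k - 5) = -⅓ + (-5 + 6*k) = -16/3 + 6*k)
j(L) = 20 (j(L) = 7 + 13 = 20)
G = -1/72 ≈ -0.013889
l = √2878/18 (l = 2*√(20 - 1/72)/3 = 2*√(1439/72)/3 = 2*(√2878/12)/3 = √2878/18 ≈ 2.9804)
69*(N(-8, 18) + l) = 69*((-16/3 + 6*(-8)) + √2878/18) = 69*((-16/3 - 48) + √2878/18) = 69*(-160/3 + √2878/18) = -3680 + 23*√2878/6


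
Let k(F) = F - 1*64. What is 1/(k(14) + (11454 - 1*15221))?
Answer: -1/3817 ≈ -0.00026199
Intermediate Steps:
k(F) = -64 + F (k(F) = F - 64 = -64 + F)
1/(k(14) + (11454 - 1*15221)) = 1/((-64 + 14) + (11454 - 1*15221)) = 1/(-50 + (11454 - 15221)) = 1/(-50 - 3767) = 1/(-3817) = -1/3817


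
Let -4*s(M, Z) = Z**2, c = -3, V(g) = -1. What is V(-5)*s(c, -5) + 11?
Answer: 69/4 ≈ 17.250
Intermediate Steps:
s(M, Z) = -Z**2/4
V(-5)*s(c, -5) + 11 = -(-1)*(-5)**2/4 + 11 = -(-1)*25/4 + 11 = -1*(-25/4) + 11 = 25/4 + 11 = 69/4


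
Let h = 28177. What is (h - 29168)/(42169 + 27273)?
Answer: -991/69442 ≈ -0.014271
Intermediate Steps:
(h - 29168)/(42169 + 27273) = (28177 - 29168)/(42169 + 27273) = -991/69442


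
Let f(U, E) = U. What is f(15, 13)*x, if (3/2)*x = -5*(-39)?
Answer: 1950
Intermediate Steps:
x = 130 (x = 2*(-5*(-39))/3 = (⅔)*195 = 130)
f(15, 13)*x = 15*130 = 1950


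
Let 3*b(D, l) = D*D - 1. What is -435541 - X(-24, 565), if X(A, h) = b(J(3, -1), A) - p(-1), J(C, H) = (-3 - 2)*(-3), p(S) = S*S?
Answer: -1306844/3 ≈ -4.3561e+5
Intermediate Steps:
p(S) = S²
J(C, H) = 15 (J(C, H) = -5*(-3) = 15)
b(D, l) = -⅓ + D²/3 (b(D, l) = (D*D - 1)/3 = (D² - 1)/3 = (-1 + D²)/3 = -⅓ + D²/3)
X(A, h) = 221/3 (X(A, h) = (-⅓ + (⅓)*15²) - 1*(-1)² = (-⅓ + (⅓)*225) - 1*1 = (-⅓ + 75) - 1 = 224/3 - 1 = 221/3)
-435541 - X(-24, 565) = -435541 - 1*221/3 = -435541 - 221/3 = -1306844/3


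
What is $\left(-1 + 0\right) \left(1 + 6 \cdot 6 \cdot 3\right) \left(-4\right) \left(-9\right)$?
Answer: $-3924$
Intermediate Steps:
$\left(-1 + 0\right) \left(1 + 6 \cdot 6 \cdot 3\right) \left(-4\right) \left(-9\right) = - (1 + 36 \cdot 3) \left(-4\right) \left(-9\right) = - (1 + 108) \left(-4\right) \left(-9\right) = \left(-1\right) 109 \left(-4\right) \left(-9\right) = \left(-109\right) \left(-4\right) \left(-9\right) = 436 \left(-9\right) = -3924$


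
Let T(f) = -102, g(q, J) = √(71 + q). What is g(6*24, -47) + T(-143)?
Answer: -102 + √215 ≈ -87.337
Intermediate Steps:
g(6*24, -47) + T(-143) = √(71 + 6*24) - 102 = √(71 + 144) - 102 = √215 - 102 = -102 + √215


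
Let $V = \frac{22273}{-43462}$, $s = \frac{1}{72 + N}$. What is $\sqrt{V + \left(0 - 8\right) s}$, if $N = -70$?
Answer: $\frac{i \sqrt{8523810902}}{43462} \approx 2.1243 i$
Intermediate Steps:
$s = \frac{1}{2}$ ($s = \frac{1}{72 - 70} = \frac{1}{2} \approx 0.5$)
$V = - \frac{22273}{43462}$ ($V = 22273 \left(- \frac{1}{43462}\right) = - \frac{22273}{43462} \approx -0.51247$)
$\sqrt{V + \left(0 - 8\right) s} = \sqrt{- \frac{22273}{43462} + \left(0 - 8\right) \frac{1}{2}} = \sqrt{- \frac{22273}{43462} - 4} = \sqrt{- \frac{196121}{43462}} = \frac{i \sqrt{8523810902}}{43462}$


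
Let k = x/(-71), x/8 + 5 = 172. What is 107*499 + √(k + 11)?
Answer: 53393 + I*√39405/71 ≈ 53393.0 + 2.7959*I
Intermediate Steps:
x = 1336 (x = -40 + 8*172 = -40 + 1376 = 1336)
k = -1336/71 (k = 1336/(-71) = 1336*(-1/71) = -1336/71 ≈ -18.817)
107*499 + √(k + 11) = 107*499 + √(-1336/71 + 11) = 53393 + √(-555/71) = 53393 + I*√39405/71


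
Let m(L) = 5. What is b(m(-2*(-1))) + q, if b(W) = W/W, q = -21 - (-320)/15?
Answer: 4/3 ≈ 1.3333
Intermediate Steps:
q = 1/3 (q = -21 - (-320)/15 = -21 - 20*(-16/15) = -21 + 64/3 = 1/3 ≈ 0.33333)
b(W) = 1
b(m(-2*(-1))) + q = 1 + 1/3 = 4/3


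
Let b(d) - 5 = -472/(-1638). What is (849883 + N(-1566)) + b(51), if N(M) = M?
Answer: 694775954/819 ≈ 8.4832e+5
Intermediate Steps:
b(d) = 4331/819 (b(d) = 5 - 472/(-1638) = 5 - 472*(-1/1638) = 5 + 236/819 = 4331/819)
(849883 + N(-1566)) + b(51) = (849883 - 1566) + 4331/819 = 848317 + 4331/819 = 694775954/819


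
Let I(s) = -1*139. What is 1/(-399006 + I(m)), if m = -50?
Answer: -1/399145 ≈ -2.5054e-6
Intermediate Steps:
I(s) = -139
1/(-399006 + I(m)) = 1/(-399006 - 139) = 1/(-399145) = -1/399145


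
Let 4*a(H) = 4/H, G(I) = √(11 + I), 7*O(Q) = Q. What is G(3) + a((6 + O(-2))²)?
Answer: 49/1600 + √14 ≈ 3.7723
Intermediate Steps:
O(Q) = Q/7
a(H) = 1/H (a(H) = (4/H)/4 = 1/H)
G(3) + a((6 + O(-2))²) = √(11 + 3) + 1/((6 + (⅐)*(-2))²) = √14 + 1/((6 - 2/7)²) = √14 + 1/((40/7)²) = √14 + 1/(1600/49) = √14 + 49/1600 = 49/1600 + √14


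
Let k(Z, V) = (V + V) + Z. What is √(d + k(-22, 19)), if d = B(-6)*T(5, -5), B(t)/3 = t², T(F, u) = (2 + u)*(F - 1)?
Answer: 16*I*√5 ≈ 35.777*I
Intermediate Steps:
k(Z, V) = Z + 2*V (k(Z, V) = 2*V + Z = Z + 2*V)
T(F, u) = (-1 + F)*(2 + u) (T(F, u) = (2 + u)*(-1 + F) = (-1 + F)*(2 + u))
B(t) = 3*t²
d = -1296 (d = (3*(-6)²)*(-2 - 1*(-5) + 2*5 + 5*(-5)) = (3*36)*(-2 + 5 + 10 - 25) = 108*(-12) = -1296)
√(d + k(-22, 19)) = √(-1296 + (-22 + 2*19)) = √(-1296 + (-22 + 38)) = √(-1296 + 16) = √(-1280) = 16*I*√5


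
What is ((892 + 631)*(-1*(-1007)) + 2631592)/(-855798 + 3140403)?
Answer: 4165253/2284605 ≈ 1.8232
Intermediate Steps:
((892 + 631)*(-1*(-1007)) + 2631592)/(-855798 + 3140403) = (1523*1007 + 2631592)/2284605 = (1533661 + 2631592)*(1/2284605) = 4165253*(1/2284605) = 4165253/2284605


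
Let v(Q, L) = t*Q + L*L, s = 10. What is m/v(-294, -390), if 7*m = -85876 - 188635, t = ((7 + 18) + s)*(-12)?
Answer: -274511/1929060 ≈ -0.14230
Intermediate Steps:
t = -420 (t = ((7 + 18) + 10)*(-12) = (25 + 10)*(-12) = 35*(-12) = -420)
v(Q, L) = L**2 - 420*Q (v(Q, L) = -420*Q + L*L = -420*Q + L**2 = L**2 - 420*Q)
m = -274511/7 (m = (-85876 - 188635)/7 = (1/7)*(-274511) = -274511/7 ≈ -39216.)
m/v(-294, -390) = -274511/(7*((-390)**2 - 420*(-294))) = -274511/(7*(152100 + 123480)) = -274511/7/275580 = -274511/7*1/275580 = -274511/1929060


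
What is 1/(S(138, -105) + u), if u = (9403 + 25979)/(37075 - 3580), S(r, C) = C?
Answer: -11165/1160531 ≈ -0.0096206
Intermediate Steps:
u = 11794/11165 (u = 35382/33495 = 35382*(1/33495) = 11794/11165 ≈ 1.0563)
1/(S(138, -105) + u) = 1/(-105 + 11794/11165) = 1/(-1160531/11165) = -11165/1160531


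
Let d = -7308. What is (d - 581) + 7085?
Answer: -804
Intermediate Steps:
(d - 581) + 7085 = (-7308 - 581) + 7085 = -7889 + 7085 = -804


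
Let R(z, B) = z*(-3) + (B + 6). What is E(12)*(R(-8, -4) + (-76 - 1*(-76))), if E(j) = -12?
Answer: -312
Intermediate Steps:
R(z, B) = 6 + B - 3*z (R(z, B) = -3*z + (6 + B) = 6 + B - 3*z)
E(12)*(R(-8, -4) + (-76 - 1*(-76))) = -12*((6 - 4 - 3*(-8)) + (-76 - 1*(-76))) = -12*((6 - 4 + 24) + (-76 + 76)) = -12*(26 + 0) = -12*26 = -312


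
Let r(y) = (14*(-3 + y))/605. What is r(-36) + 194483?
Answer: 117661669/605 ≈ 1.9448e+5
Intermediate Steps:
r(y) = -42/605 + 14*y/605 (r(y) = (-42 + 14*y)*(1/605) = -42/605 + 14*y/605)
r(-36) + 194483 = (-42/605 + (14/605)*(-36)) + 194483 = (-42/605 - 504/605) + 194483 = -546/605 + 194483 = 117661669/605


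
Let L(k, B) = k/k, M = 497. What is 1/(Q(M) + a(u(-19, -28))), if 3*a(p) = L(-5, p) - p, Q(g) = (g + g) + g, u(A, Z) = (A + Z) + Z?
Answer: 3/4549 ≈ 0.00065949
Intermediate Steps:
L(k, B) = 1
u(A, Z) = A + 2*Z
Q(g) = 3*g (Q(g) = 2*g + g = 3*g)
a(p) = ⅓ - p/3 (a(p) = (1 - p)/3 = ⅓ - p/3)
1/(Q(M) + a(u(-19, -28))) = 1/(3*497 + (⅓ - (-19 + 2*(-28))/3)) = 1/(1491 + (⅓ - (-19 - 56)/3)) = 1/(1491 + (⅓ - ⅓*(-75))) = 1/(1491 + (⅓ + 25)) = 1/(1491 + 76/3) = 1/(4549/3) = 3/4549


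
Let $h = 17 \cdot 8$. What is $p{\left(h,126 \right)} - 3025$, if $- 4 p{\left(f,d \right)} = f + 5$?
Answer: $- \frac{12241}{4} \approx -3060.3$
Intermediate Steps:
$h = 136$
$p{\left(f,d \right)} = - \frac{5}{4} - \frac{f}{4}$ ($p{\left(f,d \right)} = - \frac{f + 5}{4} = - \frac{5 + f}{4} = - \frac{5}{4} - \frac{f}{4}$)
$p{\left(h,126 \right)} - 3025 = \left(- \frac{5}{4} - 34\right) - 3025 = - \frac{141}{4} - 3025 = - \frac{12241}{4}$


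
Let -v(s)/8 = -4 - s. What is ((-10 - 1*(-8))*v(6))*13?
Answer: -2080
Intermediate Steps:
v(s) = 32 + 8*s (v(s) = -8*(-4 - s) = 32 + 8*s)
((-10 - 1*(-8))*v(6))*13 = ((-10 - 1*(-8))*(32 + 8*6))*13 = ((-10 + 8)*(32 + 48))*13 = -2*80*13 = -160*13 = -2080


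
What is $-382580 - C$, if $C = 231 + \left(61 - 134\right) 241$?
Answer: $-365218$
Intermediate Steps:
$C = -17362$ ($C = 231 - 17593 = -17362$)
$-382580 - C = -382580 - -17362 = -382580 + 17362 = -365218$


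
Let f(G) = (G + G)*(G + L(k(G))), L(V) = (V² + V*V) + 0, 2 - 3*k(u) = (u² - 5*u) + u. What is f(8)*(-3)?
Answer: -9984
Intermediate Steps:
k(u) = ⅔ - u²/3 + 4*u/3 (k(u) = ⅔ - ((u² - 5*u) + u)/3 = ⅔ - (u² - 4*u)/3 = ⅔ + (-u²/3 + 4*u/3) = ⅔ - u²/3 + 4*u/3)
L(V) = 2*V² (L(V) = (V² + V²) + 0 = 2*V² + 0 = 2*V²)
f(G) = 2*G*(G + 2*(⅔ - G²/3 + 4*G/3)²) (f(G) = (G + G)*(G + 2*(⅔ - G²/3 + 4*G/3)²) = (2*G)*(G + 2*(⅔ - G²/3 + 4*G/3)²) = 2*G*(G + 2*(⅔ - G²/3 + 4*G/3)²))
f(8)*(-3) = ((2/9)*8*(2*(2 - 1*8² + 4*8)² + 9*8))*(-3) = ((2/9)*8*(2*(2 - 1*64 + 32)² + 72))*(-3) = ((2/9)*8*(2*(2 - 64 + 32)² + 72))*(-3) = ((2/9)*8*(2*(-30)² + 72))*(-3) = ((2/9)*8*(2*900 + 72))*(-3) = ((2/9)*8*(1800 + 72))*(-3) = ((2/9)*8*1872)*(-3) = 3328*(-3) = -9984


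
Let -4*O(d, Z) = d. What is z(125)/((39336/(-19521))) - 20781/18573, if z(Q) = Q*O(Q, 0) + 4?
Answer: 57131155767/29518688 ≈ 1935.4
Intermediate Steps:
O(d, Z) = -d/4
z(Q) = 4 - Q²/4 (z(Q) = Q*(-Q/4) + 4 = -Q²/4 + 4 = 4 - Q²/4)
z(125)/((39336/(-19521))) - 20781/18573 = (4 - ¼*125²)/((39336/(-19521))) - 20781/18573 = (4 - ¼*15625)/((39336*(-1/19521))) - 20781*1/18573 = (4 - 15625/4)/(-13112/6507) - 6927/6191 = -15609/4*(-6507/13112) - 6927/6191 = 9233433/4768 - 6927/6191 = 57131155767/29518688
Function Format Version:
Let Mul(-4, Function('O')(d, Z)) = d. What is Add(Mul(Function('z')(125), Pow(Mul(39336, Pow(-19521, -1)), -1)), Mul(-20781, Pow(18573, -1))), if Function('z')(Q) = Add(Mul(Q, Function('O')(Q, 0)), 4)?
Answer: Rational(57131155767, 29518688) ≈ 1935.4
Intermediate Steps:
Function('O')(d, Z) = Mul(Rational(-1, 4), d)
Function('z')(Q) = Add(4, Mul(Rational(-1, 4), Pow(Q, 2))) (Function('z')(Q) = Add(Mul(Q, Mul(Rational(-1, 4), Q)), 4) = Add(Mul(Rational(-1, 4), Pow(Q, 2)), 4) = Add(4, Mul(Rational(-1, 4), Pow(Q, 2))))
Add(Mul(Function('z')(125), Pow(Mul(39336, Pow(-19521, -1)), -1)), Mul(-20781, Pow(18573, -1))) = Add(Mul(Add(4, Mul(Rational(-1, 4), Pow(125, 2))), Pow(Mul(39336, Pow(-19521, -1)), -1)), Mul(-20781, Pow(18573, -1))) = Add(Mul(Add(4, Mul(Rational(-1, 4), 15625)), Pow(Mul(39336, Rational(-1, 19521)), -1)), Mul(-20781, Rational(1, 18573))) = Add(Mul(Add(4, Rational(-15625, 4)), Pow(Rational(-13112, 6507), -1)), Rational(-6927, 6191)) = Add(Mul(Rational(-15609, 4), Rational(-6507, 13112)), Rational(-6927, 6191)) = Add(Rational(9233433, 4768), Rational(-6927, 6191)) = Rational(57131155767, 29518688)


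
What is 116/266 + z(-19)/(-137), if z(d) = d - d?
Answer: 58/133 ≈ 0.43609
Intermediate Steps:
z(d) = 0
116/266 + z(-19)/(-137) = 116/266 + 0/(-137) = 116*(1/266) + 0*(-1/137) = 58/133 + 0 = 58/133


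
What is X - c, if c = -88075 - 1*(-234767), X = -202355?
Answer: -349047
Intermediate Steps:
c = 146692 (c = -88075 + 234767 = 146692)
X - c = -202355 - 1*146692 = -202355 - 146692 = -349047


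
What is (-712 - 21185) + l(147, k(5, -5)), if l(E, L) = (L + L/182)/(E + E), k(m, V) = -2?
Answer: -195277507/8918 ≈ -21897.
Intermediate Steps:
l(E, L) = 183*L/(364*E) (l(E, L) = (L + L*(1/182))/((2*E)) = (L + L/182)*(1/(2*E)) = (183*L/182)*(1/(2*E)) = 183*L/(364*E))
(-712 - 21185) + l(147, k(5, -5)) = (-712 - 21185) + (183/364)*(-2)/147 = -21897 + (183/364)*(-2)*(1/147) = -21897 - 61/8918 = -195277507/8918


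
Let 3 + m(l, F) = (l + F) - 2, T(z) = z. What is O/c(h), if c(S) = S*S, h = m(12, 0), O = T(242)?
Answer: 242/49 ≈ 4.9388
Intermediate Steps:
O = 242
m(l, F) = -5 + F + l (m(l, F) = -3 + ((l + F) - 2) = -3 + ((F + l) - 2) = -3 + (-2 + F + l) = -5 + F + l)
h = 7 (h = -5 + 0 + 12 = 7)
c(S) = S**2
O/c(h) = 242/(7**2) = 242/49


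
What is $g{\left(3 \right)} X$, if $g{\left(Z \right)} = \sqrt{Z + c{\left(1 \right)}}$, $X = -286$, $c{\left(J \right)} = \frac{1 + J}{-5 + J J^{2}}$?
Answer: $- 143 \sqrt{10} \approx -452.21$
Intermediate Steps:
$c{\left(J \right)} = \frac{1 + J}{-5 + J^{3}}$
$g{\left(Z \right)} = \sqrt{- \frac{1}{2} + Z}$ ($g{\left(Z \right)} = \sqrt{Z + \frac{1 + 1}{-5 + 1^{3}}} = \sqrt{Z + \frac{1}{-5 + 1} \cdot 2} = \sqrt{Z + \frac{1}{-4} \cdot 2} = \sqrt{Z - \frac{1}{2}} = \sqrt{- \frac{1}{2} + Z}$)
$g{\left(3 \right)} X = \frac{\sqrt{-2 + 4 \cdot 3}}{2} \left(-286\right) = \frac{\sqrt{-2 + 12}}{2} \left(-286\right) = \frac{\sqrt{10}}{2} \left(-286\right) = - 143 \sqrt{10}$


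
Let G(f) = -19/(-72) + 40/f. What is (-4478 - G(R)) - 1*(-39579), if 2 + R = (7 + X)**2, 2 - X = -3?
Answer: 179433523/5112 ≈ 35100.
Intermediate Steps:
X = 5 (X = 2 - 1*(-3) = 2 + 3 = 5)
R = 142 (R = -2 + (7 + 5)**2 = -2 + 12**2 = -2 + 144 = 142)
G(f) = 19/72 + 40/f (G(f) = -19*(-1/72) + 40/f = 19/72 + 40/f)
(-4478 - G(R)) - 1*(-39579) = (-4478 - (19/72 + 40/142)) - 1*(-39579) = (-4478 - (19/72 + 40*(1/142))) + 39579 = (-4478 - (19/72 + 20/71)) + 39579 = (-4478 - 1*2789/5112) + 39579 = (-4478 - 2789/5112) + 39579 = -22894325/5112 + 39579 = 179433523/5112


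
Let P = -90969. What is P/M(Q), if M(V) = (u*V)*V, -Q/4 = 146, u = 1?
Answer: -90969/341056 ≈ -0.26673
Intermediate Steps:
Q = -584 (Q = -4*146 = -584)
M(V) = V² (M(V) = (1*V)*V = V*V = V²)
P/M(Q) = -90969/((-584)²) = -90969/341056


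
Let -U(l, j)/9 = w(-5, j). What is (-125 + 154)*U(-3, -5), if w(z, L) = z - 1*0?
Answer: 1305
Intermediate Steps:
w(z, L) = z (w(z, L) = z + 0 = z)
U(l, j) = 45 (U(l, j) = -9*(-5) = 45)
(-125 + 154)*U(-3, -5) = (-125 + 154)*45 = 29*45 = 1305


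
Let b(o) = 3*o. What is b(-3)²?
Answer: 81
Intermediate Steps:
b(-3)² = (3*(-3))² = (-9)² = 81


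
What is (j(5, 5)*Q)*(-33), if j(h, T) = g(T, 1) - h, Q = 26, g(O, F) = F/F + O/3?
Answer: 2002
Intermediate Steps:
g(O, F) = 1 + O/3 (g(O, F) = 1 + O*(1/3) = 1 + O/3)
j(h, T) = 1 - h + T/3 (j(h, T) = (1 + T/3) - h = 1 - h + T/3)
(j(5, 5)*Q)*(-33) = ((1 - 1*5 + (1/3)*5)*26)*(-33) = ((1 - 5 + 5/3)*26)*(-33) = -7/3*26*(-33) = -182/3*(-33) = 2002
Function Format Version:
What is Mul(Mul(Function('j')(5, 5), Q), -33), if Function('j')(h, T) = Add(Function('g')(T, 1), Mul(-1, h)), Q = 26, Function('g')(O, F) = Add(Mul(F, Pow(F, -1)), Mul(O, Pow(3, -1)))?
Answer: 2002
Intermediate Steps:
Function('g')(O, F) = Add(1, Mul(Rational(1, 3), O)) (Function('g')(O, F) = Add(1, Mul(O, Rational(1, 3))) = Add(1, Mul(Rational(1, 3), O)))
Function('j')(h, T) = Add(1, Mul(-1, h), Mul(Rational(1, 3), T)) (Function('j')(h, T) = Add(Add(1, Mul(Rational(1, 3), T)), Mul(-1, h)) = Add(1, Mul(-1, h), Mul(Rational(1, 3), T)))
Mul(Mul(Function('j')(5, 5), Q), -33) = Mul(Mul(Add(1, Mul(-1, 5), Mul(Rational(1, 3), 5)), 26), -33) = Mul(Mul(Add(1, -5, Rational(5, 3)), 26), -33) = Mul(Mul(Rational(-7, 3), 26), -33) = Mul(Rational(-182, 3), -33) = 2002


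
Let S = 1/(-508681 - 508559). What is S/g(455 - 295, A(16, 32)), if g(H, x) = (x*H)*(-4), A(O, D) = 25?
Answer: 1/16275840000 ≈ 6.1441e-11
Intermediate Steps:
g(H, x) = -4*H*x (g(H, x) = (H*x)*(-4) = -4*H*x)
S = -1/1017240 (S = 1/(-1017240) = -1/1017240 ≈ -9.8305e-7)
S/g(455 - 295, A(16, 32)) = -(-1/(100*(455 - 295)))/1017240 = -1/(1017240*((-4*160*25))) = -1/1017240/(-16000) = -1/1017240*(-1/16000) = 1/16275840000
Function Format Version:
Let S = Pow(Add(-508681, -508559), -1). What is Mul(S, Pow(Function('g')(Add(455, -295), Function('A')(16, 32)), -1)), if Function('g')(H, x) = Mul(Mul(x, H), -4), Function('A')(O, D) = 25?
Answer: Rational(1, 16275840000) ≈ 6.1441e-11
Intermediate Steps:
Function('g')(H, x) = Mul(-4, H, x) (Function('g')(H, x) = Mul(Mul(H, x), -4) = Mul(-4, H, x))
S = Rational(-1, 1017240) (S = Pow(-1017240, -1) = Rational(-1, 1017240) ≈ -9.8305e-7)
Mul(S, Pow(Function('g')(Add(455, -295), Function('A')(16, 32)), -1)) = Mul(Rational(-1, 1017240), Pow(Mul(-4, Add(455, -295), 25), -1)) = Mul(Rational(-1, 1017240), Pow(Mul(-4, 160, 25), -1)) = Mul(Rational(-1, 1017240), Pow(-16000, -1)) = Mul(Rational(-1, 1017240), Rational(-1, 16000)) = Rational(1, 16275840000)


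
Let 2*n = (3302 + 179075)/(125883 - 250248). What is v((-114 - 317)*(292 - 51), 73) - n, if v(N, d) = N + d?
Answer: -25817494163/248730 ≈ -1.0380e+5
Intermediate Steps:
n = -182377/248730 (n = ((3302 + 179075)/(125883 - 250248))/2 = (182377/(-124365))/2 = (182377*(-1/124365))/2 = (1/2)*(-182377/124365) = -182377/248730 ≈ -0.73323)
v((-114 - 317)*(292 - 51), 73) - n = ((-114 - 317)*(292 - 51) + 73) - 1*(-182377/248730) = (-431*241 + 73) + 182377/248730 = (-103871 + 73) + 182377/248730 = -103798 + 182377/248730 = -25817494163/248730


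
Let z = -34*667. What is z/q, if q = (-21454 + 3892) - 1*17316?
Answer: 11339/17439 ≈ 0.65021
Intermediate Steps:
z = -22678
q = -34878 (q = -17562 - 17316 = -34878)
z/q = -22678/(-34878) = -22678*(-1/34878) = 11339/17439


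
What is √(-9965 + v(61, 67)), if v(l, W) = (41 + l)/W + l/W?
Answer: 2*I*√11180491/67 ≈ 99.813*I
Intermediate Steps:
v(l, W) = l/W + (41 + l)/W (v(l, W) = (41 + l)/W + l/W = l/W + (41 + l)/W)
√(-9965 + v(61, 67)) = √(-9965 + (41 + 2*61)/67) = √(-9965 + (41 + 122)/67) = √(-9965 + (1/67)*163) = √(-9965 + 163/67) = √(-667492/67) = 2*I*√11180491/67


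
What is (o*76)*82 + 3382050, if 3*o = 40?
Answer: 10395430/3 ≈ 3.4651e+6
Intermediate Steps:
o = 40/3 (o = (⅓)*40 = 40/3 ≈ 13.333)
(o*76)*82 + 3382050 = ((40/3)*76)*82 + 3382050 = (3040/3)*82 + 3382050 = 249280/3 + 3382050 = 10395430/3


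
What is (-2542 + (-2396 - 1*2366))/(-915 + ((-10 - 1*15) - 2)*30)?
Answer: 7304/1725 ≈ 4.2342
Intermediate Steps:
(-2542 + (-2396 - 1*2366))/(-915 + ((-10 - 1*15) - 2)*30) = (-2542 + (-2396 - 2366))/(-915 + ((-10 - 15) - 2)*30) = (-2542 - 4762)/(-915 + (-25 - 2)*30) = -7304/(-915 - 27*30) = -7304/(-915 - 810) = -7304/(-1725) = -7304*(-1/1725) = 7304/1725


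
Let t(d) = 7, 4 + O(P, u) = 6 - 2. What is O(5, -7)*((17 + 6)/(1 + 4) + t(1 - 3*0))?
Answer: 0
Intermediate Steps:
O(P, u) = 0 (O(P, u) = -4 + (6 - 2) = -4 + 4 = 0)
O(5, -7)*((17 + 6)/(1 + 4) + t(1 - 3*0)) = 0*((17 + 6)/(1 + 4) + 7) = 0*(23/5 + 7) = 0*(58/5) = 0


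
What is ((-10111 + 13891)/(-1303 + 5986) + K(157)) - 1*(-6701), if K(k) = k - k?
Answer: 1494503/223 ≈ 6701.8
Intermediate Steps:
K(k) = 0
((-10111 + 13891)/(-1303 + 5986) + K(157)) - 1*(-6701) = ((-10111 + 13891)/(-1303 + 5986) + 0) - 1*(-6701) = (3780/4683 + 0) + 6701 = (3780*(1/4683) + 0) + 6701 = (180/223 + 0) + 6701 = 180/223 + 6701 = 1494503/223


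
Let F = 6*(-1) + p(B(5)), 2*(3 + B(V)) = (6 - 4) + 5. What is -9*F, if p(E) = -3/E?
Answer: 108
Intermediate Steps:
B(V) = ½ (B(V) = -3 + ((6 - 4) + 5)/2 = -3 + (2 + 5)/2 = -3 + (½)*7 = -3 + 7/2 = ½)
F = -12 (F = 6*(-1) - 3/½ = -6 - 3*2 = -6 - 6 = -12)
-9*F = -9*(-12) = 108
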